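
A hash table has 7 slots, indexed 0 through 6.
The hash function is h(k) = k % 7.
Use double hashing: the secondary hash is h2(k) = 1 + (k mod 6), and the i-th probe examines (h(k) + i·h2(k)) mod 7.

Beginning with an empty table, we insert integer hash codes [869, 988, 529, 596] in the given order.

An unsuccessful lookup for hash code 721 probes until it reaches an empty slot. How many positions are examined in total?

2

869: h=1 -> slot 1
988: h=1, h2=5, probe 1,6 -> slot 6
529: h=4 -> slot 4
596: h=1, h2=3, probe 1,4,0 -> slot 0
Table: [596, 869, _, _, 529, _, 988]
Lookup 721: h=0, h2=2, probe 0,2 → slot 2 empty, not found.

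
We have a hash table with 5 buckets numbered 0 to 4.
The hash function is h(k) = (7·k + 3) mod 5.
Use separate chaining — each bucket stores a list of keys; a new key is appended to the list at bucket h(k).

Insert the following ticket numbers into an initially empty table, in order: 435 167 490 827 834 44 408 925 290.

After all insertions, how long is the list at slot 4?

435 → bucket 3
167 → bucket 2
490 → bucket 3 (collision)
827 → bucket 2 (collision)
834 → bucket 1
44 → bucket 1 (collision)
408 → bucket 4
925 → bucket 3 (collision)
290 → bucket 3 (collision)
Final buckets:
0: .
1: 834 -> 44
2: 167 -> 827
3: 435 -> 490 -> 925 -> 290
4: 408

1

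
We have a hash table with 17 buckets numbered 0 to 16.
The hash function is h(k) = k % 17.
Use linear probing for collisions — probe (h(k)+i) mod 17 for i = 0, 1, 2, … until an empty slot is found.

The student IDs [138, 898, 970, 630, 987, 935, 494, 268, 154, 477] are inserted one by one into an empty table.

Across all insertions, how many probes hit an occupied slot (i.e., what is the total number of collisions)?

Insert 138: h=2, slot 2 empty -> index 2.
Insert 898: h=14, slot 14 empty -> index 14.
Insert 970: h=1, slot 1 empty -> index 1.
Insert 630: h=1, slots 1,2 occupied -> index 3.
Insert 987: h=1, slots 1,2,3 occupied -> index 4.
Insert 935: h=0, slot 0 empty -> index 0.
Insert 494: h=1, slots 1,2,3,4 occupied -> index 5.
Insert 268: h=13, slot 13 empty -> index 13.
Insert 154: h=1, slots 1,2,3,4,5 occupied -> index 6.
Insert 477: h=1, slots 1,2,3,4,5,6 occupied -> index 7.
Table: [935, 970, 138, 630, 987, 494, 154, 477, —, —, —, —, —, 268, 898, —, —]

20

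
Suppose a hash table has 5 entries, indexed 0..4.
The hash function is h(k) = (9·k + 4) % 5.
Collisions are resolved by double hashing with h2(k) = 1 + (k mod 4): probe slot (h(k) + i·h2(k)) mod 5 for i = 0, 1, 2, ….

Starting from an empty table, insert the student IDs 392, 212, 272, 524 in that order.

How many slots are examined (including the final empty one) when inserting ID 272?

392 hashes to 2; slot 2 is free => place at 2.
212 hashes to 2, h2=1; 2 taken => place at 3.
272 hashes to 2, h2=1; 2,3 taken => place at 4.
524 hashes to 0; slot 0 is free => place at 0.
Table: [524, -, 392, 212, 272]

3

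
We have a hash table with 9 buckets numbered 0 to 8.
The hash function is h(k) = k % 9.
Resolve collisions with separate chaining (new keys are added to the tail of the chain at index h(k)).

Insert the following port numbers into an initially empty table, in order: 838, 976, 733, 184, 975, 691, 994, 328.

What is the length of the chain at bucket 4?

5

838 → bucket 1
976 → bucket 4
733 → bucket 4 (collision)
184 → bucket 4 (collision)
975 → bucket 3
691 → bucket 7
994 → bucket 4 (collision)
328 → bucket 4 (collision)
Final buckets:
0: -
1: 838
2: -
3: 975
4: 976 -> 733 -> 184 -> 994 -> 328
5: -
6: -
7: 691
8: -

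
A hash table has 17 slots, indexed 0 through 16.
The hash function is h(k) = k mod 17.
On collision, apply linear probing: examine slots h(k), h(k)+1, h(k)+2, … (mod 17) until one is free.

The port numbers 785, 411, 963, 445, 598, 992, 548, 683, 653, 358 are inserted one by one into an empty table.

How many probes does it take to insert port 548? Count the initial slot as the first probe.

5

785: h=3 => slot 3
411: h=3, probe 3,4 => slot 4
963: h=11 => slot 11
445: h=3, probe 3,4,5 => slot 5
598: h=3, probe 3,4,5,6 => slot 6
992: h=6, probe 6,7 => slot 7
548: h=4, probe 4,5,6,7,8 => slot 8
683: h=3, probe 3,4,5,6,7,8,9 => slot 9
653: h=7, probe 7,8,9,10 => slot 10
358: h=1 => slot 1
Table: [-, 358, -, 785, 411, 445, 598, 992, 548, 683, 653, 963, -, -, -, -, -]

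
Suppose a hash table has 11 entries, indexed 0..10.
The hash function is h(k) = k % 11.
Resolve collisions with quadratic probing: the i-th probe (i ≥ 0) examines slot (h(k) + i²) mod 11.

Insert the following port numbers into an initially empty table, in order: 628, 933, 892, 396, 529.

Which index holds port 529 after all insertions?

5

628: h=1 => slot 1
933: h=9 => slot 9
892: h=1, probe 1,2 => slot 2
396: h=0 => slot 0
529: h=1, probe 1,2,5 => slot 5
Table: [396, 628, 892, _, _, 529, _, _, _, 933, _]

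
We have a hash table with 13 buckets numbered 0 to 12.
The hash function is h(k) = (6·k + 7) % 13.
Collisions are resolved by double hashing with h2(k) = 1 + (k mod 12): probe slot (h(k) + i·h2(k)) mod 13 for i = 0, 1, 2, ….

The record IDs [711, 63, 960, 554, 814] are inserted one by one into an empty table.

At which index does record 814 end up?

711 hashes to 9; slot 9 is free → place at 9.
63 hashes to 8; slot 8 is free → place at 8.
960 hashes to 8, h2=1; 8,9 taken → place at 10.
554 hashes to 3; slot 3 is free → place at 3.
814 hashes to 3, h2=11; 3 taken → place at 1.
Table: [., 814, ., 554, ., ., ., ., 63, 711, 960, ., .]

1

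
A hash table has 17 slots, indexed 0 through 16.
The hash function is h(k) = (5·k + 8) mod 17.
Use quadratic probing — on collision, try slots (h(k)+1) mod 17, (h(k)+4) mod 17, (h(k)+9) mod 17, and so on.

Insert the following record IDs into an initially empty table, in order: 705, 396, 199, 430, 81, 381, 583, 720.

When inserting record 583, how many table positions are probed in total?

705 hashes to 14; slot 14 is free -> place at 14.
396 hashes to 16; slot 16 is free -> place at 16.
199 hashes to 0; slot 0 is free -> place at 0.
430 hashes to 16; 16,0 taken -> place at 3.
81 hashes to 5; slot 5 is free -> place at 5.
381 hashes to 9; slot 9 is free -> place at 9.
583 hashes to 16; 16,0,3 taken -> place at 8.
720 hashes to 4; slot 4 is free -> place at 4.
Table: [199, _, _, 430, 720, 81, _, _, 583, 381, _, _, _, _, 705, _, 396]

4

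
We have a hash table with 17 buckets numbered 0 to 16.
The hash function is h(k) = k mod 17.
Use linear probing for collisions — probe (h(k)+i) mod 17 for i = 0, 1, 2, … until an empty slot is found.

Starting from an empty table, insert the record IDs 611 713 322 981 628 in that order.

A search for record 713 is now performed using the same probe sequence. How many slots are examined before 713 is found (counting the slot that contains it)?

611 hashes to 16; slot 16 is free -> place at 16.
713 hashes to 16; 16 taken -> place at 0.
322 hashes to 16; 16,0 taken -> place at 1.
981 hashes to 12; slot 12 is free -> place at 12.
628 hashes to 16; 16,0,1 taken -> place at 2.
Table: [713, 322, 628, -, -, -, -, -, -, -, -, -, 981, -, -, -, 611]
Lookup 713: h=16, probe 16,0 → found at 0.

2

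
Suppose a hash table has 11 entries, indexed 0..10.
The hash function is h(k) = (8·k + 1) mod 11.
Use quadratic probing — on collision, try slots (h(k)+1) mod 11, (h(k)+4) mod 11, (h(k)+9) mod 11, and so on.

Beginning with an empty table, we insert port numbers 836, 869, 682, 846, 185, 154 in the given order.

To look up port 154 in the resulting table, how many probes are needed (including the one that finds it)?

4

836 hashes to 1; slot 1 is free → place at 1.
869 hashes to 1; 1 taken → place at 2.
682 hashes to 1; 1,2 taken → place at 5.
846 hashes to 4; slot 4 is free → place at 4.
185 hashes to 7; slot 7 is free → place at 7.
154 hashes to 1; 1,2,5 taken → place at 10.
Table: [-, 836, 869, -, 846, 682, -, 185, -, -, 154]
Lookup 154: h=1, probe 1,2,5,10 → found at 10.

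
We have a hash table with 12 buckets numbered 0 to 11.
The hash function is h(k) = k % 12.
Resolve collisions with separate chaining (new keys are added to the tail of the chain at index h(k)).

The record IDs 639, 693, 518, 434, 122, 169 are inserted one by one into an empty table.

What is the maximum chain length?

3

639 → bucket 3
693 → bucket 9
518 → bucket 2
434 → bucket 2 (collision)
122 → bucket 2 (collision)
169 → bucket 1
Final buckets:
0: .
1: 169
2: 518 -> 434 -> 122
3: 639
4: .
5: .
6: .
7: .
8: .
9: 693
10: .
11: .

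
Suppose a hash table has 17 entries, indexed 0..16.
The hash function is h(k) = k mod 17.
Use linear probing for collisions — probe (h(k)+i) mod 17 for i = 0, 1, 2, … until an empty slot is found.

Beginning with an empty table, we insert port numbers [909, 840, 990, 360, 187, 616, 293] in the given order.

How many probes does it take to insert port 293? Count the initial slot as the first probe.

3

Insert 909: h=8, slot 8 empty → index 8.
Insert 840: h=7, slot 7 empty → index 7.
Insert 990: h=4, slot 4 empty → index 4.
Insert 360: h=3, slot 3 empty → index 3.
Insert 187: h=0, slot 0 empty → index 0.
Insert 616: h=4, slot 4 occupied → index 5.
Insert 293: h=4, slots 4,5 occupied → index 6.
Table: [187, _, _, 360, 990, 616, 293, 840, 909, _, _, _, _, _, _, _, _]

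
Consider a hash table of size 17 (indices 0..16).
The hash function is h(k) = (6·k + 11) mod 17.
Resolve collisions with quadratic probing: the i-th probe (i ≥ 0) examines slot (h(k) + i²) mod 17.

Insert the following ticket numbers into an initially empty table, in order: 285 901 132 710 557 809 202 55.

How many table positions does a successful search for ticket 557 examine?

4

285 hashes to 4; slot 4 is free => place at 4.
901 hashes to 11; slot 11 is free => place at 11.
132 hashes to 4; 4 taken => place at 5.
710 hashes to 4; 4,5 taken => place at 8.
557 hashes to 4; 4,5,8 taken => place at 13.
809 hashes to 3; slot 3 is free => place at 3.
202 hashes to 16; slot 16 is free => place at 16.
55 hashes to 1; slot 1 is free => place at 1.
Table: [., 55, ., 809, 285, 132, ., ., 710, ., ., 901, ., 557, ., ., 202]
Lookup 557: h=4, probe 4,5,8,13 → found at 13.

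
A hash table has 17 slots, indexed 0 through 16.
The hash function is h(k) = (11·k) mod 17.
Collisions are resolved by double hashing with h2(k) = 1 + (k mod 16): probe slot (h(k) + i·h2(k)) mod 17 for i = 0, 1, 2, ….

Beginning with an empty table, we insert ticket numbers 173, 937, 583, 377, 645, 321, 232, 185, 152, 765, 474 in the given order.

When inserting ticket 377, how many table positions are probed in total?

173 hashes to 16; slot 16 is free → place at 16.
937 hashes to 5; slot 5 is free → place at 5.
583 hashes to 4; slot 4 is free → place at 4.
377 hashes to 16, h2=10; 16 taken → place at 9.
645 hashes to 6; slot 6 is free → place at 6.
321 hashes to 12; slot 12 is free → place at 12.
232 hashes to 2; slot 2 is free → place at 2.
185 hashes to 12, h2=10; 12,5 taken → place at 15.
152 hashes to 6, h2=9; 6,15 taken → place at 7.
765 hashes to 0; slot 0 is free → place at 0.
474 hashes to 12, h2=11; 12,6,0 taken → place at 11.
Table: [765, ., 232, ., 583, 937, 645, 152, ., 377, ., 474, 321, ., ., 185, 173]

2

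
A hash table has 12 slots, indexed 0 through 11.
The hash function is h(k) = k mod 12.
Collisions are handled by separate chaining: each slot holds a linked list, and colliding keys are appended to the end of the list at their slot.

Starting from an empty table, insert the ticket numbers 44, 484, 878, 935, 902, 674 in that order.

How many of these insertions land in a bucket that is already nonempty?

Insert 44: h=8, bucket 8 empty -> new chain.
Insert 484: h=4, bucket 4 empty -> new chain.
Insert 878: h=2, bucket 2 empty -> new chain.
Insert 935: h=11, bucket 11 empty -> new chain.
Insert 902: h=2, bucket 2 nonempty -> append to chain.
Insert 674: h=2, bucket 2 nonempty -> append to chain.
Final buckets:
0: ∅
1: ∅
2: 878 -> 902 -> 674
3: ∅
4: 484
5: ∅
6: ∅
7: ∅
8: 44
9: ∅
10: ∅
11: 935

2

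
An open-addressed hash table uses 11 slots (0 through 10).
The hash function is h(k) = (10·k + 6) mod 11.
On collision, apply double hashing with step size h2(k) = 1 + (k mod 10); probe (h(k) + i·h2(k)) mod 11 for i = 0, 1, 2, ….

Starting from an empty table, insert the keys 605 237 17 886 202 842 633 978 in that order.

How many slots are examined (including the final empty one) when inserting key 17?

2

605 hashes to 6; slot 6 is free -> place at 6.
237 hashes to 0; slot 0 is free -> place at 0.
17 hashes to 0, h2=8; 0 taken -> place at 8.
886 hashes to 0, h2=7; 0 taken -> place at 7.
202 hashes to 2; slot 2 is free -> place at 2.
842 hashes to 0, h2=3; 0 taken -> place at 3.
633 hashes to 0, h2=4; 0 taken -> place at 4.
978 hashes to 7, h2=9; 7 taken -> place at 5.
Table: [237, ., 202, 842, 633, 978, 605, 886, 17, ., .]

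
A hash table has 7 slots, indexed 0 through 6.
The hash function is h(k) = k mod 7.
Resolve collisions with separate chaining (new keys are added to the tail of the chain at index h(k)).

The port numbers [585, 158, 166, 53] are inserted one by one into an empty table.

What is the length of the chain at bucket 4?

Insert 585: h=4, bucket 4 empty -> new chain.
Insert 158: h=4, bucket 4 nonempty -> append to chain.
Insert 166: h=5, bucket 5 empty -> new chain.
Insert 53: h=4, bucket 4 nonempty -> append to chain.
Final buckets:
0: ∅
1: ∅
2: ∅
3: ∅
4: 585 -> 158 -> 53
5: 166
6: ∅

3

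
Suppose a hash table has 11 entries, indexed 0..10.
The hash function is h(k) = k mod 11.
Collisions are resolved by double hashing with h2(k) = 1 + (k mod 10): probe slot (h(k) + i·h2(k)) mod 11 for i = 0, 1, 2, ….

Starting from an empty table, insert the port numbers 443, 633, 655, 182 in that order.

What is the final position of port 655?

Insert 443: h=3, slot 3 empty => index 3.
Insert 633: h=6, slot 6 empty => index 6.
Insert 655: h=6, h2=6, slot 6 occupied => index 1.
Insert 182: h=6, h2=3, slot 6 occupied => index 9.
Table: [_, 655, _, 443, _, _, 633, _, _, 182, _]

1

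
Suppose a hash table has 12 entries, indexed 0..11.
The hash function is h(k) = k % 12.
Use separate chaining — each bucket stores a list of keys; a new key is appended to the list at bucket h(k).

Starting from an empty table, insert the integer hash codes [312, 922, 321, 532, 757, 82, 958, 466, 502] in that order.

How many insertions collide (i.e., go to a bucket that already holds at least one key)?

Insert 312: h=0, bucket 0 empty -> new chain.
Insert 922: h=10, bucket 10 empty -> new chain.
Insert 321: h=9, bucket 9 empty -> new chain.
Insert 532: h=4, bucket 4 empty -> new chain.
Insert 757: h=1, bucket 1 empty -> new chain.
Insert 82: h=10, bucket 10 nonempty -> append to chain.
Insert 958: h=10, bucket 10 nonempty -> append to chain.
Insert 466: h=10, bucket 10 nonempty -> append to chain.
Insert 502: h=10, bucket 10 nonempty -> append to chain.
Final buckets:
0: 312
1: 757
2: _
3: _
4: 532
5: _
6: _
7: _
8: _
9: 321
10: 922 -> 82 -> 958 -> 466 -> 502
11: _

4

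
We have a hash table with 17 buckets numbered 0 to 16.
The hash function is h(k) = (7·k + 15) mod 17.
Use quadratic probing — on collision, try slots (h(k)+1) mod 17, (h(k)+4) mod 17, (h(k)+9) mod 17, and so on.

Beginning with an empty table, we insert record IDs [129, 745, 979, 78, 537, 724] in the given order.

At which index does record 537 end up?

9

Insert 129: h=0, slot 0 empty => index 0.
Insert 745: h=11, slot 11 empty => index 11.
Insert 979: h=0, slot 0 occupied => index 1.
Insert 78: h=0, slots 0,1 occupied => index 4.
Insert 537: h=0, slots 0,1,4 occupied => index 9.
Insert 724: h=0, slots 0,1,4,9 occupied => index 16.
Table: [129, 979, —, —, 78, —, —, —, —, 537, —, 745, —, —, —, —, 724]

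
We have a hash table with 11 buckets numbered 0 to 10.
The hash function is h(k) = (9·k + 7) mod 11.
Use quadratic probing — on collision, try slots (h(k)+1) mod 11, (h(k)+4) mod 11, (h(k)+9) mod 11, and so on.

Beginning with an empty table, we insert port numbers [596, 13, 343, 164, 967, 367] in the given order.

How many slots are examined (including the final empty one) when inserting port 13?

2

596: h=3 => slot 3
13: h=3, probe 3,4 => slot 4
343: h=3, probe 3,4,7 => slot 7
164: h=9 => slot 9
967: h=9, probe 9,10 => slot 10
367: h=10, probe 10,0 => slot 0
Table: [367, _, _, 596, 13, _, _, 343, _, 164, 967]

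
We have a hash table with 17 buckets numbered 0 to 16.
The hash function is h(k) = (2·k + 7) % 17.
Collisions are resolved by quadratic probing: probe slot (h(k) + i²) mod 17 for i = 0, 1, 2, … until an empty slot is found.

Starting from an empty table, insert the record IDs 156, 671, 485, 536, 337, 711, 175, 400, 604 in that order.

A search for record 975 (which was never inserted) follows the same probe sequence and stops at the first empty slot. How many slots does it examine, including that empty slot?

156: h=13 → slot 13
671: h=6 → slot 6
485: h=8 → slot 8
536: h=8, probe 8,9 → slot 9
337: h=1 → slot 1
711: h=1, probe 1,2 → slot 2
175: h=0 → slot 0
400: h=8, probe 8,9,12 → slot 12
604: h=8, probe 8,9,12,0,7 → slot 7
Table: [175, 337, 711, —, —, —, 671, 604, 485, 536, —, —, 400, 156, —, —, —]
Lookup 975: h=2, probe 2,3 → slot 3 empty, not found.

2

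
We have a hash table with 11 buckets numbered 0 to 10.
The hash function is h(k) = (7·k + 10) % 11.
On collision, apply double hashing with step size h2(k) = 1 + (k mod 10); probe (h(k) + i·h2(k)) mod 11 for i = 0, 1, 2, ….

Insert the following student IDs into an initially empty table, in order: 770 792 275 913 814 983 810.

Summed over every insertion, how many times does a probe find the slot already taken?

7

770: h=10 => slot 10
792: h=10, h2=3, probe 10,2 => slot 2
275: h=10, h2=6, probe 10,5 => slot 5
913: h=10, h2=4, probe 10,3 => slot 3
814: h=10, h2=5, probe 10,4 => slot 4
983: h=5, h2=4, probe 5,9 => slot 9
810: h=4, h2=1, probe 4,5,6 => slot 6
Table: [∅, ∅, 792, 913, 814, 275, 810, ∅, ∅, 983, 770]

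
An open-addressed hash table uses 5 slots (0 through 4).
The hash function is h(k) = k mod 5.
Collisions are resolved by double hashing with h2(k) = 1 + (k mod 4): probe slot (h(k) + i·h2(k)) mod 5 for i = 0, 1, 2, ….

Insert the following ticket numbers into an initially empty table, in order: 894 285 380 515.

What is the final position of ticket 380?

1

894: h=4 => slot 4
285: h=0 => slot 0
380: h=0, h2=1, probe 0,1 => slot 1
515: h=0, h2=4, probe 0,4,3 => slot 3
Table: [285, 380, -, 515, 894]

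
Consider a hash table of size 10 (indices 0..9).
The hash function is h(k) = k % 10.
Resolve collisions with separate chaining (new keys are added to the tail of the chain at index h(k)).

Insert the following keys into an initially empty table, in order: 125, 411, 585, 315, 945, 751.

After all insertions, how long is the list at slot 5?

Insert 125: h=5, bucket 5 empty -> new chain.
Insert 411: h=1, bucket 1 empty -> new chain.
Insert 585: h=5, bucket 5 nonempty -> append to chain.
Insert 315: h=5, bucket 5 nonempty -> append to chain.
Insert 945: h=5, bucket 5 nonempty -> append to chain.
Insert 751: h=1, bucket 1 nonempty -> append to chain.
Final buckets:
0: _
1: 411 -> 751
2: _
3: _
4: _
5: 125 -> 585 -> 315 -> 945
6: _
7: _
8: _
9: _

4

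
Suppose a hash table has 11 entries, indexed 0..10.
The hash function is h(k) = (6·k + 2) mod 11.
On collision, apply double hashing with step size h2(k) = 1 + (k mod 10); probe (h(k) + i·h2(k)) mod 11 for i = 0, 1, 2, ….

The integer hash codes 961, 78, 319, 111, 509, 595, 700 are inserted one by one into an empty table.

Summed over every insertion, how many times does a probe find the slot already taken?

2

961: h=4 -> slot 4
78: h=8 -> slot 8
319: h=2 -> slot 2
111: h=8, h2=2, probe 8,10 -> slot 10
509: h=9 -> slot 9
595: h=8, h2=6, probe 8,3 -> slot 3
700: h=0 -> slot 0
Table: [700, -, 319, 595, 961, -, -, -, 78, 509, 111]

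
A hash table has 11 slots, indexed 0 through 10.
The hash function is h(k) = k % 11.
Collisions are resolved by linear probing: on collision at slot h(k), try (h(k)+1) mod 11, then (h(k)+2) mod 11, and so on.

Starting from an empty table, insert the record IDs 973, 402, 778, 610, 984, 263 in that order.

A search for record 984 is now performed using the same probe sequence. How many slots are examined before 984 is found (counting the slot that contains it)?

5

Insert 973: h=5, slot 5 empty => index 5.
Insert 402: h=6, slot 6 empty => index 6.
Insert 778: h=8, slot 8 empty => index 8.
Insert 610: h=5, slots 5,6 occupied => index 7.
Insert 984: h=5, slots 5,6,7,8 occupied => index 9.
Insert 263: h=10, slot 10 empty => index 10.
Table: [-, -, -, -, -, 973, 402, 610, 778, 984, 263]
Lookup 984: h=5, probe 5,6,7,8,9 → found at 9.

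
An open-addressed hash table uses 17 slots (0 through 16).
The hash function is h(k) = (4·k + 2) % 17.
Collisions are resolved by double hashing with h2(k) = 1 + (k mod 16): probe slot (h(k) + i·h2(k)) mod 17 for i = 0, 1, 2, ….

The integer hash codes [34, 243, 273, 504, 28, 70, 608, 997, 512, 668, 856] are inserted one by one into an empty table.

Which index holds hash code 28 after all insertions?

8

34: h=2 → slot 2
243: h=5 → slot 5
273: h=6 → slot 6
504: h=12 → slot 12
28: h=12, h2=13, probe 12,8 → slot 8
70: h=10 → slot 10
608: h=3 → slot 3
997: h=12, h2=6, probe 12,1 → slot 1
512: h=10, h2=1, probe 10,11 → slot 11
668: h=5, h2=13, probe 5,1,14 → slot 14
856: h=9 → slot 9
Table: [∅, 997, 34, 608, ∅, 243, 273, ∅, 28, 856, 70, 512, 504, ∅, 668, ∅, ∅]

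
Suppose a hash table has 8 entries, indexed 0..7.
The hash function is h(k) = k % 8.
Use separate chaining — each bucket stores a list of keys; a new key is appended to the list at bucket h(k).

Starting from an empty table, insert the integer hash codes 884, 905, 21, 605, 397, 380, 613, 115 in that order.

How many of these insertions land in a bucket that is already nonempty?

4

Insert 884: h=4, bucket 4 empty -> new chain.
Insert 905: h=1, bucket 1 empty -> new chain.
Insert 21: h=5, bucket 5 empty -> new chain.
Insert 605: h=5, bucket 5 nonempty -> append to chain.
Insert 397: h=5, bucket 5 nonempty -> append to chain.
Insert 380: h=4, bucket 4 nonempty -> append to chain.
Insert 613: h=5, bucket 5 nonempty -> append to chain.
Insert 115: h=3, bucket 3 empty -> new chain.
Final buckets:
0: —
1: 905
2: —
3: 115
4: 884 -> 380
5: 21 -> 605 -> 397 -> 613
6: —
7: —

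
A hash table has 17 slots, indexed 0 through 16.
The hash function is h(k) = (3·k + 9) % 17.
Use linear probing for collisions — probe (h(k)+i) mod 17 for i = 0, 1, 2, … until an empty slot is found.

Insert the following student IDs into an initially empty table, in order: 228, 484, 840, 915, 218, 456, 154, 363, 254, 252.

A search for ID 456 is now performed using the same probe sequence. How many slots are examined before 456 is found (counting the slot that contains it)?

228 hashes to 13; slot 13 is free → place at 13.
484 hashes to 16; slot 16 is free → place at 16.
840 hashes to 13; 13 taken → place at 14.
915 hashes to 0; slot 0 is free → place at 0.
218 hashes to 0; 0 taken → place at 1.
456 hashes to 0; 0,1 taken → place at 2.
154 hashes to 12; slot 12 is free → place at 12.
363 hashes to 10; slot 10 is free → place at 10.
254 hashes to 6; slot 6 is free → place at 6.
252 hashes to 0; 0,1,2 taken → place at 3.
Table: [915, 218, 456, 252, ., ., 254, ., ., ., 363, ., 154, 228, 840, ., 484]
Lookup 456: h=0, probe 0,1,2 → found at 2.

3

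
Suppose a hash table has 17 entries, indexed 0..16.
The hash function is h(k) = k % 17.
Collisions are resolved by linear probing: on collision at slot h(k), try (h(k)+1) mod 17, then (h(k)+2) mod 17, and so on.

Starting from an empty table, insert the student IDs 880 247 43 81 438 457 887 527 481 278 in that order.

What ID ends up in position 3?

887

880: h=13 → slot 13
247: h=9 → slot 9
43: h=9, probe 9,10 → slot 10
81: h=13, probe 13,14 → slot 14
438: h=13, probe 13,14,15 → slot 15
457: h=15, probe 15,16 → slot 16
887: h=3 → slot 3
527: h=0 → slot 0
481: h=5 → slot 5
278: h=6 → slot 6
Table: [527, -, -, 887, -, 481, 278, -, -, 247, 43, -, -, 880, 81, 438, 457]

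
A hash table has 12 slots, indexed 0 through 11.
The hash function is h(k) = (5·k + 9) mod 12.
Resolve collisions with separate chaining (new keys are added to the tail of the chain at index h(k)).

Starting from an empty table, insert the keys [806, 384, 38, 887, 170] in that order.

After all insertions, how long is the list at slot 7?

806 -> bucket 7
384 -> bucket 9
38 -> bucket 7 (collision)
887 -> bucket 4
170 -> bucket 7 (collision)
Final buckets:
0: —
1: —
2: —
3: —
4: 887
5: —
6: —
7: 806 -> 38 -> 170
8: —
9: 384
10: —
11: —

3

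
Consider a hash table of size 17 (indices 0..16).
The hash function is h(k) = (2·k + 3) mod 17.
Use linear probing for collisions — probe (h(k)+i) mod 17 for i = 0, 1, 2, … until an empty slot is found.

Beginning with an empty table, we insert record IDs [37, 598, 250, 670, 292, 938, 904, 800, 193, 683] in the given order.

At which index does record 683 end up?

37 hashes to 9; slot 9 is free → place at 9.
598 hashes to 9; 9 taken → place at 10.
250 hashes to 10; 10 taken → place at 11.
670 hashes to 0; slot 0 is free → place at 0.
292 hashes to 9; 9,10,11 taken → place at 12.
938 hashes to 9; 9,10,11,12 taken → place at 13.
904 hashes to 9; 9,10,11,12,13 taken → place at 14.
800 hashes to 5; slot 5 is free → place at 5.
193 hashes to 15; slot 15 is free → place at 15.
683 hashes to 9; 9,10,11,12,13,14,15 taken → place at 16.
Table: [670, ∅, ∅, ∅, ∅, 800, ∅, ∅, ∅, 37, 598, 250, 292, 938, 904, 193, 683]

16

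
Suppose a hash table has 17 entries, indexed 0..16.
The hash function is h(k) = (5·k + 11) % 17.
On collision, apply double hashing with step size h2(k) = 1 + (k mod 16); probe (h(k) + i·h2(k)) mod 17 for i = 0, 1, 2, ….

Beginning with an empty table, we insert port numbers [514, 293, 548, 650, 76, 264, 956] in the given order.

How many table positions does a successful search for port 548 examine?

2

514 hashes to 14; slot 14 is free -> place at 14.
293 hashes to 14, h2=6; 14 taken -> place at 3.
548 hashes to 14, h2=5; 14 taken -> place at 2.
650 hashes to 14, h2=11; 14 taken -> place at 8.
76 hashes to 0; slot 0 is free -> place at 0.
264 hashes to 5; slot 5 is free -> place at 5.
956 hashes to 14, h2=13; 14 taken -> place at 10.
Table: [76, -, 548, 293, -, 264, -, -, 650, -, 956, -, -, -, 514, -, -]
Lookup 548: h=14, h2=5, probe 14,2 → found at 2.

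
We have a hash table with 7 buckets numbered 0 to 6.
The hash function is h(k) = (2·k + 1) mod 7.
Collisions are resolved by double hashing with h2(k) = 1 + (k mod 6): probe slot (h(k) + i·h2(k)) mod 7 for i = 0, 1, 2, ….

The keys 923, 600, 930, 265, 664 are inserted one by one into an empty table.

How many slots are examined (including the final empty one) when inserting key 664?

923 hashes to 6; slot 6 is free -> place at 6.
600 hashes to 4; slot 4 is free -> place at 4.
930 hashes to 6, h2=1; 6 taken -> place at 0.
265 hashes to 6, h2=2; 6 taken -> place at 1.
664 hashes to 6, h2=5; 6,4 taken -> place at 2.
Table: [930, 265, 664, ∅, 600, ∅, 923]

3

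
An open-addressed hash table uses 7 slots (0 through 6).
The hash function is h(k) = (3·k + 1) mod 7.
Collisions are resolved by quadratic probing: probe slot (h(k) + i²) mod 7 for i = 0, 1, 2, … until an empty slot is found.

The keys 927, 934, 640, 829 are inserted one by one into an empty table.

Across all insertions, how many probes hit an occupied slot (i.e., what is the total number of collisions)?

6

Insert 927: h=3, slot 3 empty => index 3.
Insert 934: h=3, slot 3 occupied => index 4.
Insert 640: h=3, slots 3,4 occupied => index 0.
Insert 829: h=3, slots 3,4,0 occupied => index 5.
Table: [640, -, -, 927, 934, 829, -]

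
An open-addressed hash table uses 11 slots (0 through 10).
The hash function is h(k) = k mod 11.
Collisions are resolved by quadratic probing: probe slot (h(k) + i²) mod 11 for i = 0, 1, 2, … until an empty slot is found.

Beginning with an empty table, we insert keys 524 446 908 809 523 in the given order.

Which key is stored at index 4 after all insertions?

524: h=7 -> slot 7
446: h=6 -> slot 6
908: h=6, probe 6,7,10 -> slot 10
809: h=6, probe 6,7,10,4 -> slot 4
523: h=6, probe 6,7,10,4,0 -> slot 0
Table: [523, _, _, _, 809, _, 446, 524, _, _, 908]

809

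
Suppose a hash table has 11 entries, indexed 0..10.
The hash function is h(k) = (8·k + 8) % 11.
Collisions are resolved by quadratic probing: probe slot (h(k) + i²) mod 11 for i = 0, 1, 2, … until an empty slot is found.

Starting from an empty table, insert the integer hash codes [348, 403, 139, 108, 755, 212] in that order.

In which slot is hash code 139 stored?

348 hashes to 9; slot 9 is free → place at 9.
403 hashes to 9; 9 taken → place at 10.
139 hashes to 9; 9,10 taken → place at 2.
108 hashes to 3; slot 3 is free → place at 3.
755 hashes to 9; 9,10,2 taken → place at 7.
212 hashes to 10; 10 taken → place at 0.
Table: [212, ., 139, 108, ., ., ., 755, ., 348, 403]

2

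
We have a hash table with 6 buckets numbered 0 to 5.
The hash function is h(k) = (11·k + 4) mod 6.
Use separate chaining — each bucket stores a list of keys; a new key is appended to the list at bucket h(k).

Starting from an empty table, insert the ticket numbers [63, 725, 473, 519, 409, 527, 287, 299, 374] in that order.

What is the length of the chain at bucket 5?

5

Insert 63: h=1, bucket 1 empty -> new chain.
Insert 725: h=5, bucket 5 empty -> new chain.
Insert 473: h=5, bucket 5 nonempty -> append to chain.
Insert 519: h=1, bucket 1 nonempty -> append to chain.
Insert 409: h=3, bucket 3 empty -> new chain.
Insert 527: h=5, bucket 5 nonempty -> append to chain.
Insert 287: h=5, bucket 5 nonempty -> append to chain.
Insert 299: h=5, bucket 5 nonempty -> append to chain.
Insert 374: h=2, bucket 2 empty -> new chain.
Final buckets:
0: —
1: 63 -> 519
2: 374
3: 409
4: —
5: 725 -> 473 -> 527 -> 287 -> 299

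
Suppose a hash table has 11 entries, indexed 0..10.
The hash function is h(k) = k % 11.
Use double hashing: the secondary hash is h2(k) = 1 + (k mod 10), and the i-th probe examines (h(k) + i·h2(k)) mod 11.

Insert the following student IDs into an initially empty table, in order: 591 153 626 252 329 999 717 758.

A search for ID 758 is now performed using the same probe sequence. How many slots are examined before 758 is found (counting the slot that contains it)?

591 hashes to 8; slot 8 is free → place at 8.
153 hashes to 10; slot 10 is free → place at 10.
626 hashes to 10, h2=7; 10 taken → place at 6.
252 hashes to 10, h2=3; 10 taken → place at 2.
329 hashes to 10, h2=10; 10 taken → place at 9.
999 hashes to 9, h2=10; 9,8 taken → place at 7.
717 hashes to 2, h2=8; 2,10,7 taken → place at 4.
758 hashes to 10, h2=9; 10,8,6,4,2 taken → place at 0.
Table: [758, —, 252, —, 717, —, 626, 999, 591, 329, 153]
Lookup 758: h=10, h2=9, probe 10,8,6,4,2,0 → found at 0.

6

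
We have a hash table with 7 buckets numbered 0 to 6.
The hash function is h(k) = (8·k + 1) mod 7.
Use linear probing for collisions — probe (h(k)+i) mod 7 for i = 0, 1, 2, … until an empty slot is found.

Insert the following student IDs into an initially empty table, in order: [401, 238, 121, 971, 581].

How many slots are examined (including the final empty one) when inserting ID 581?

2

401: h=3 => slot 3
238: h=1 => slot 1
121: h=3, probe 3,4 => slot 4
971: h=6 => slot 6
581: h=1, probe 1,2 => slot 2
Table: [-, 238, 581, 401, 121, -, 971]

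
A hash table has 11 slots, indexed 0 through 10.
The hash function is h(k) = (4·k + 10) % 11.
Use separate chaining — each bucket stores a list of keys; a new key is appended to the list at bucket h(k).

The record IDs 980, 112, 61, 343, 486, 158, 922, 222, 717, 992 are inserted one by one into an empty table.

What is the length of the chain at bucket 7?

6

Insert 980: h=3, bucket 3 empty -> new chain.
Insert 112: h=7, bucket 7 empty -> new chain.
Insert 61: h=1, bucket 1 empty -> new chain.
Insert 343: h=7, bucket 7 nonempty -> append to chain.
Insert 486: h=7, bucket 7 nonempty -> append to chain.
Insert 158: h=4, bucket 4 empty -> new chain.
Insert 922: h=2, bucket 2 empty -> new chain.
Insert 222: h=7, bucket 7 nonempty -> append to chain.
Insert 717: h=7, bucket 7 nonempty -> append to chain.
Insert 992: h=7, bucket 7 nonempty -> append to chain.
Final buckets:
0: -
1: 61
2: 922
3: 980
4: 158
5: -
6: -
7: 112 -> 343 -> 486 -> 222 -> 717 -> 992
8: -
9: -
10: -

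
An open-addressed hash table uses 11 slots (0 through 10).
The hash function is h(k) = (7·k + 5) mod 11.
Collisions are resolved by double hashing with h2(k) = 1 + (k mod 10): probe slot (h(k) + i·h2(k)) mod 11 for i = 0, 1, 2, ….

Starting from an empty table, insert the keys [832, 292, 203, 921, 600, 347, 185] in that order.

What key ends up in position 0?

832 hashes to 10; slot 10 is free => place at 10.
292 hashes to 3; slot 3 is free => place at 3.
203 hashes to 7; slot 7 is free => place at 7.
921 hashes to 6; slot 6 is free => place at 6.
600 hashes to 3, h2=1; 3 taken => place at 4.
347 hashes to 3, h2=8; 3 taken => place at 0.
185 hashes to 2; slot 2 is free => place at 2.
Table: [347, ∅, 185, 292, 600, ∅, 921, 203, ∅, ∅, 832]

347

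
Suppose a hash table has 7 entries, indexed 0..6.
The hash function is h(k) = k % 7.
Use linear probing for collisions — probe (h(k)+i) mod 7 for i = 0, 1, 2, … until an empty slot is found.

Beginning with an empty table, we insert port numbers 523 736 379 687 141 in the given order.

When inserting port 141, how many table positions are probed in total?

4

Insert 523: h=5, slot 5 empty -> index 5.
Insert 736: h=1, slot 1 empty -> index 1.
Insert 379: h=1, slot 1 occupied -> index 2.
Insert 687: h=1, slots 1,2 occupied -> index 3.
Insert 141: h=1, slots 1,2,3 occupied -> index 4.
Table: [—, 736, 379, 687, 141, 523, —]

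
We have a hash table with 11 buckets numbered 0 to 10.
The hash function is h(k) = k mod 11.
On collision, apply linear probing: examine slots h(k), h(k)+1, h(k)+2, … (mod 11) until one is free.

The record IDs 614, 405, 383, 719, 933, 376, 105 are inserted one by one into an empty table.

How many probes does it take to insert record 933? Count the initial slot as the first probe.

Insert 614: h=9, slot 9 empty => index 9.
Insert 405: h=9, slot 9 occupied => index 10.
Insert 383: h=9, slots 9,10 occupied => index 0.
Insert 719: h=4, slot 4 empty => index 4.
Insert 933: h=9, slots 9,10,0 occupied => index 1.
Insert 376: h=2, slot 2 empty => index 2.
Insert 105: h=6, slot 6 empty => index 6.
Table: [383, 933, 376, ∅, 719, ∅, 105, ∅, ∅, 614, 405]

4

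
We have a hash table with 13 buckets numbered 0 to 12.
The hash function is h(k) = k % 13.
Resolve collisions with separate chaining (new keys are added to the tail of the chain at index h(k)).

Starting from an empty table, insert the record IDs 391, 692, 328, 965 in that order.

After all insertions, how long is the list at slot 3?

391 -> bucket 1
692 -> bucket 3
328 -> bucket 3 (collision)
965 -> bucket 3 (collision)
Final buckets:
0: -
1: 391
2: -
3: 692 -> 328 -> 965
4: -
5: -
6: -
7: -
8: -
9: -
10: -
11: -
12: -

3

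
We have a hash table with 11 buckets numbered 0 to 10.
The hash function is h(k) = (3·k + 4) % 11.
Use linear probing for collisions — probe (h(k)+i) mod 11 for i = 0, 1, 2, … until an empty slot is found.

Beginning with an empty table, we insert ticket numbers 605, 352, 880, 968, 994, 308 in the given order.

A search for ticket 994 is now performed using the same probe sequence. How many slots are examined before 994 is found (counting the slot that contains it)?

605 hashes to 4; slot 4 is free → place at 4.
352 hashes to 4; 4 taken → place at 5.
880 hashes to 4; 4,5 taken → place at 6.
968 hashes to 4; 4,5,6 taken → place at 7.
994 hashes to 5; 5,6,7 taken → place at 8.
308 hashes to 4; 4,5,6,7,8 taken → place at 9.
Table: [∅, ∅, ∅, ∅, 605, 352, 880, 968, 994, 308, ∅]
Lookup 994: h=5, probe 5,6,7,8 → found at 8.

4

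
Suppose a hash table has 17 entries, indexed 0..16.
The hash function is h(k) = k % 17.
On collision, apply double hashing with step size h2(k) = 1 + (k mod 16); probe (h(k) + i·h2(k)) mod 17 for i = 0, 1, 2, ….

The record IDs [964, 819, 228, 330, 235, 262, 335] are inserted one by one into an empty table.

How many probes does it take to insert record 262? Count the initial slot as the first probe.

3

Insert 964: h=12, slot 12 empty => index 12.
Insert 819: h=3, slot 3 empty => index 3.
Insert 228: h=7, slot 7 empty => index 7.
Insert 330: h=7, h2=11, slot 7 occupied => index 1.
Insert 235: h=14, slot 14 empty => index 14.
Insert 262: h=7, h2=7, slots 7,14 occupied => index 4.
Insert 335: h=12, h2=16, slot 12 occupied => index 11.
Table: [_, 330, _, 819, 262, _, _, 228, _, _, _, 335, 964, _, 235, _, _]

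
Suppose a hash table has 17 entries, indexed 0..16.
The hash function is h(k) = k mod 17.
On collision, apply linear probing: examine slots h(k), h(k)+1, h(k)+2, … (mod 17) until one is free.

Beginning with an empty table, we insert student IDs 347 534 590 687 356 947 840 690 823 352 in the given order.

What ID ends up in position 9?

687

347: h=7 → slot 7
534: h=7, probe 7,8 → slot 8
590: h=12 → slot 12
687: h=7, probe 7,8,9 → slot 9
356: h=16 → slot 16
947: h=12, probe 12,13 → slot 13
840: h=7, probe 7,8,9,10 → slot 10
690: h=10, probe 10,11 → slot 11
823: h=7, probe 7,8,9,10,11,12,13,14 → slot 14
352: h=12, probe 12,13,14,15 → slot 15
Table: [., ., ., ., ., ., ., 347, 534, 687, 840, 690, 590, 947, 823, 352, 356]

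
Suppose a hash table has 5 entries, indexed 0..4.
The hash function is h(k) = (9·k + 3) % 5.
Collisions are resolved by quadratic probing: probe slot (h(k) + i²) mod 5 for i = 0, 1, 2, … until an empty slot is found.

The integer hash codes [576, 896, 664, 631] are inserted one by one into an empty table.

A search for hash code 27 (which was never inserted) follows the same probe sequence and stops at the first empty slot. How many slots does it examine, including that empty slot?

576 hashes to 2; slot 2 is free => place at 2.
896 hashes to 2; 2 taken => place at 3.
664 hashes to 4; slot 4 is free => place at 4.
631 hashes to 2; 2,3 taken => place at 1.
Table: [∅, 631, 576, 896, 664]
Lookup 27: h=1, probe 1,2,0 → slot 0 empty, not found.

3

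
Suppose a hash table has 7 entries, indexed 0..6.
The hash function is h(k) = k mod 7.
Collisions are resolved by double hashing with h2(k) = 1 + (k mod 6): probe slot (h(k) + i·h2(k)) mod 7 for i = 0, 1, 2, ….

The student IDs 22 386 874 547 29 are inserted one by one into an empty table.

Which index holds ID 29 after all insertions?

22: h=1 => slot 1
386: h=1, h2=3, probe 1,4 => slot 4
874: h=6 => slot 6
547: h=1, h2=2, probe 1,3 => slot 3
29: h=1, h2=6, probe 1,0 => slot 0
Table: [29, 22, —, 547, 386, —, 874]

0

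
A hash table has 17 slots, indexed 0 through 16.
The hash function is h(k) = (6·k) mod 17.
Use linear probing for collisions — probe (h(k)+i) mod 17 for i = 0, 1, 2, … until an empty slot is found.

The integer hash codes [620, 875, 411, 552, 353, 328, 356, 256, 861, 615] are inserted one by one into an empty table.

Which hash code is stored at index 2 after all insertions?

615

Insert 620: h=14, slot 14 empty → index 14.
Insert 875: h=14, slot 14 occupied → index 15.
Insert 411: h=1, slot 1 empty → index 1.
Insert 552: h=14, slots 14,15 occupied → index 16.
Insert 353: h=10, slot 10 empty → index 10.
Insert 328: h=13, slot 13 empty → index 13.
Insert 356: h=11, slot 11 empty → index 11.
Insert 256: h=6, slot 6 empty → index 6.
Insert 861: h=15, slots 15,16 occupied → index 0.
Insert 615: h=1, slot 1 occupied → index 2.
Table: [861, 411, 615, —, —, —, 256, —, —, —, 353, 356, —, 328, 620, 875, 552]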